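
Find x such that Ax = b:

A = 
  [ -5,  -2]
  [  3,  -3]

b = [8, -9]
Row reduce the augmented matrix [A|b]:
R2 → R2 + (3/5)·R1
REF = 
  [   -5,    -2,     8]
  [    0, -21/5, -21/5]

Back-substitution:
x₂ = (-21/5) / (-21/5) = 1
x₁ = (8 - (-2)(1)) / (-5) = -2

x = [-2, 1]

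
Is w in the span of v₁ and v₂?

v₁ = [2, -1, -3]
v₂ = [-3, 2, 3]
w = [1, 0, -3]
Yes

Form the augmented matrix and row-reduce:
[v₁|v₂|w] = 
  [  2,  -3,   1]
  [ -1,   2,   0]
  [ -3,   3,  -3]
R2 → R2 + (1/2)·R1
R3 → R3 + (3/2)·R1
R3 → R3 + (3)·R2
REF = 
  [  2,  -3,   1]
  [  0, 1/2, 1/2]
  [  0,   0,   0]

No row of the form [0 0 | nonzero], so the system is consistent. Back-substitution gives c₁ = 2, c₂ = 1: w = (2)·v₁ + (1)·v₂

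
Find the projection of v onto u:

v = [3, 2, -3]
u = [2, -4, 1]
proj_u(v) = [-10/21, 20/21, -5/21]

v·u = (3)(2) + (2)(-4) + (-3)(1) = -5
u·u = (2)² + (-4)² + (1)² = 21
proj_u(v) = (v·u / u·u) × u = (-5/21) × u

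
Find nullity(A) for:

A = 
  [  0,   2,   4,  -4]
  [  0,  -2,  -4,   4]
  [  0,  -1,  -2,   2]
nullity(A) = 3

Row reduce:
R2 → R2 + (1)·R1
R3 → R3 + (1/2)·R1
REF = 
  [  0,   2,   4,  -4]
  [  0,   0,   0,   0]
  [  0,   0,   0,   0]
Pivot columns: 2 → 1 pivot.
rank(A) = 1, so nullity(A) = 4 - 1 = 3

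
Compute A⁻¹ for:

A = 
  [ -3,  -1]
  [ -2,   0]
det(A) = (-3)(0) - (-1)(-2) = -2
For a 2×2 matrix, A⁻¹ = (1/det(A)) · [[d, -b], [-c, a]]
    = (-1/2) · [[0, 1], [2, -3]]

A⁻¹ = 
  [   0, -1/2]
  [  -1,  3/2]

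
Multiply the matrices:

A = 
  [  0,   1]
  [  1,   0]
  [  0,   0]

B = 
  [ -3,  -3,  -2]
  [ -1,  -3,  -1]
AB = 
  [ -1,  -3,  -1]
  [ -3,  -3,  -2]
  [  0,   0,   0]

A is 3×2 and B is 2×3, so AB is 3×3. Each entry is (row of A)·(column of B):
AB[1,1] = (0)(-3) + (1)(-1) = -1
AB[1,2] = (0)(-3) + (1)(-3) = -3
AB[1,3] = (0)(-2) + (1)(-1) = -1
AB[2,1] = (1)(-3) + (0)(-1) = -3
AB[2,2] = (1)(-3) + (0)(-3) = -3
AB[2,3] = (1)(-2) + (0)(-1) = -2
AB[3,1] = (0)(-3) + (0)(-1) = 0
AB[3,2] = (0)(-3) + (0)(-3) = 0
AB[3,3] = (0)(-2) + (0)(-1) = 0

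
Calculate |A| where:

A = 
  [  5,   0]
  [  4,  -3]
-15

For a 2×2 matrix, det = ad - bc = (5)(-3) - (0)(4) = -15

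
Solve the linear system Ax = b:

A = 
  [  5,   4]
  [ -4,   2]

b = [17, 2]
x = [1, 3]

Row reduce the augmented matrix [A|b]:
R2 → R2 + (4/5)·R1
REF = 
  [   5,    4,   17]
  [   0, 26/5, 78/5]

Back-substitution:
x₂ = (78/5) / (26/5) = 3
x₁ = (17 - (4)(3)) / 5 = 1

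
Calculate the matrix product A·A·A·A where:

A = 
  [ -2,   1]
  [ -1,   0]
A^4 = 
  [  5,  -4]
  [  4,  -3]

A² = A·A:
A²[1,1] = (-2)(-2) + (1)(-1) = 3
A²[1,2] = (-2)(1) + (1)(0) = -2
A²[2,1] = (-1)(-2) + (0)(-1) = 2
A²[2,2] = (-1)(1) + (0)(0) = -1
A² = 
  [  3,  -2]
  [  2,  -1]

A^3 = A^2·A:
A^3[1,1] = (3)(-2) + (-2)(-1) = -4
A^3[1,2] = (3)(1) + (-2)(0) = 3
A^3[2,1] = (2)(-2) + (-1)(-1) = -3
A^3[2,2] = (2)(1) + (-1)(0) = 2
A^3 = 
  [ -4,   3]
  [ -3,   2]

A^4 = A^3·A:
A^4[1,1] = (-4)(-2) + (3)(-1) = 5
A^4[1,2] = (-4)(1) + (3)(0) = -4
A^4[2,1] = (-3)(-2) + (2)(-1) = 4
A^4[2,2] = (-3)(1) + (2)(0) = -3
A^4 = 
  [  5,  -4]
  [  4,  -3]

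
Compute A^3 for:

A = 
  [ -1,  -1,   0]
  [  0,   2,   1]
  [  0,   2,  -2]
A² = A·A:
A²[1,1] = (-1)(-1) + (-1)(0) + (0)(0) = 1
A²[1,2] = (-1)(-1) + (-1)(2) + (0)(2) = -1
A²[1,3] = (-1)(0) + (-1)(1) + (0)(-2) = -1
A²[2,1] = (0)(-1) + (2)(0) + (1)(0) = 0
A²[2,2] = (0)(-1) + (2)(2) + (1)(2) = 6
A²[2,3] = (0)(0) + (2)(1) + (1)(-2) = 0
A²[3,1] = (0)(-1) + (2)(0) + (-2)(0) = 0
A²[3,2] = (0)(-1) + (2)(2) + (-2)(2) = 0
A²[3,3] = (0)(0) + (2)(1) + (-2)(-2) = 6
A² = 
  [  1,  -1,  -1]
  [  0,   6,   0]
  [  0,   0,   6]

A^3 = A^2·A:
A^3[1,1] = (1)(-1) + (-1)(0) + (-1)(0) = -1
A^3[1,2] = (1)(-1) + (-1)(2) + (-1)(2) = -5
A^3[1,3] = (1)(0) + (-1)(1) + (-1)(-2) = 1
A^3[2,1] = (0)(-1) + (6)(0) + (0)(0) = 0
A^3[2,2] = (0)(-1) + (6)(2) + (0)(2) = 12
A^3[2,3] = (0)(0) + (6)(1) + (0)(-2) = 6
A^3[3,1] = (0)(-1) + (0)(0) + (6)(0) = 0
A^3[3,2] = (0)(-1) + (0)(2) + (6)(2) = 12
A^3[3,3] = (0)(0) + (0)(1) + (6)(-2) = -12
A^3 = 
  [ -1,  -5,   1]
  [  0,  12,   6]
  [  0,  12, -12]

Therefore
A^3 = 
  [ -1,  -5,   1]
  [  0,  12,   6]
  [  0,  12, -12]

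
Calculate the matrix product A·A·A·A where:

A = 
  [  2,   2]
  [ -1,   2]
A^4 = 
  [-28,  32]
  [-16, -28]

A² = A·A:
A²[1,1] = (2)(2) + (2)(-1) = 2
A²[1,2] = (2)(2) + (2)(2) = 8
A²[2,1] = (-1)(2) + (2)(-1) = -4
A²[2,2] = (-1)(2) + (2)(2) = 2
A² = 
  [  2,   8]
  [ -4,   2]

A^3 = A^2·A:
A^3[1,1] = (2)(2) + (8)(-1) = -4
A^3[1,2] = (2)(2) + (8)(2) = 20
A^3[2,1] = (-4)(2) + (2)(-1) = -10
A^3[2,2] = (-4)(2) + (2)(2) = -4
A^3 = 
  [ -4,  20]
  [-10,  -4]

A^4 = A^3·A:
A^4[1,1] = (-4)(2) + (20)(-1) = -28
A^4[1,2] = (-4)(2) + (20)(2) = 32
A^4[2,1] = (-10)(2) + (-4)(-1) = -16
A^4[2,2] = (-10)(2) + (-4)(2) = -28
A^4 = 
  [-28,  32]
  [-16, -28]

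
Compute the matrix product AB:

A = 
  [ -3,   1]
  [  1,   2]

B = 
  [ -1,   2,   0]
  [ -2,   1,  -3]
AB = 
  [  1,  -5,  -3]
  [ -5,   4,  -6]

A is 2×2 and B is 2×3, so AB is 2×3. Each entry is (row of A)·(column of B):
AB[1,1] = (-3)(-1) + (1)(-2) = 1
AB[1,2] = (-3)(2) + (1)(1) = -5
AB[1,3] = (-3)(0) + (1)(-3) = -3
AB[2,1] = (1)(-1) + (2)(-2) = -5
AB[2,2] = (1)(2) + (2)(1) = 4
AB[2,3] = (1)(0) + (2)(-3) = -6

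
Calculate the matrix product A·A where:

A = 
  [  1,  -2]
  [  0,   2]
A² = A·A:
A²[1,1] = (1)(1) + (-2)(0) = 1
A²[1,2] = (1)(-2) + (-2)(2) = -6
A²[2,1] = (0)(1) + (2)(0) = 0
A²[2,2] = (0)(-2) + (2)(2) = 4
A² = 
  [  1,  -6]
  [  0,   4]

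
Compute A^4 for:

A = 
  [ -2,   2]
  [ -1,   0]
A^4 = 
  [ -4,   0]
  [  0,  -4]

A² = A·A:
A²[1,1] = (-2)(-2) + (2)(-1) = 2
A²[1,2] = (-2)(2) + (2)(0) = -4
A²[2,1] = (-1)(-2) + (0)(-1) = 2
A²[2,2] = (-1)(2) + (0)(0) = -2
A² = 
  [  2,  -4]
  [  2,  -2]

A^3 = A^2·A:
A^3[1,1] = (2)(-2) + (-4)(-1) = 0
A^3[1,2] = (2)(2) + (-4)(0) = 4
A^3[2,1] = (2)(-2) + (-2)(-1) = -2
A^3[2,2] = (2)(2) + (-2)(0) = 4
A^3 = 
  [  0,   4]
  [ -2,   4]

A^4 = A^3·A:
A^4[1,1] = (0)(-2) + (4)(-1) = -4
A^4[1,2] = (0)(2) + (4)(0) = 0
A^4[2,1] = (-2)(-2) + (4)(-1) = 0
A^4[2,2] = (-2)(2) + (4)(0) = -4
A^4 = 
  [ -4,   0]
  [  0,  -4]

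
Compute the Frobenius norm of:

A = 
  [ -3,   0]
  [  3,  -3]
||A||_F = 5.196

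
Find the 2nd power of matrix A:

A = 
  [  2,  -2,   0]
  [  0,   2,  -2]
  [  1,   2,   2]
A² = A·A:
A²[1,1] = (2)(2) + (-2)(0) + (0)(1) = 4
A²[1,2] = (2)(-2) + (-2)(2) + (0)(2) = -8
A²[1,3] = (2)(0) + (-2)(-2) + (0)(2) = 4
A²[2,1] = (0)(2) + (2)(0) + (-2)(1) = -2
A²[2,2] = (0)(-2) + (2)(2) + (-2)(2) = 0
A²[2,3] = (0)(0) + (2)(-2) + (-2)(2) = -8
A²[3,1] = (1)(2) + (2)(0) + (2)(1) = 4
A²[3,2] = (1)(-2) + (2)(2) + (2)(2) = 6
A²[3,3] = (1)(0) + (2)(-2) + (2)(2) = 0
A² = 
  [  4,  -8,   4]
  [ -2,   0,  -8]
  [  4,   6,   0]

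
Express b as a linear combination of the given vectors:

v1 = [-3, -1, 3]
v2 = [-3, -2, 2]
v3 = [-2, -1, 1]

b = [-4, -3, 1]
c1 = -1, c2 = 1, c3 = 2

b = -1·v1 + 1·v2 + 2·v3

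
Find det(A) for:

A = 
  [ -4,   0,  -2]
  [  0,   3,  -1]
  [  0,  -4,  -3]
Cofactor expansion along row 1:
det(A) = (-4)·((3)(-3) - (-1)(-4)) - (0)·((0)(-3) - (-1)(0)) + (-2)·((0)(-4) - (3)(0))
  = (-4)(-13) - (0)(0) + (-2)(0)
  = 52

det(A) = 52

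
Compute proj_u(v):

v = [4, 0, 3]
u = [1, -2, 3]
v·u = (4)(1) + (0)(-2) + (3)(3) = 13
u·u = (1)² + (-2)² + (3)² = 14
proj_u(v) = (v·u / u·u) × u = (13/14) × u

proj_u(v) = [13/14, -13/7, 39/14]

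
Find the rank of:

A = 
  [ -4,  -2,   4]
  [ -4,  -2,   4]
rank(A) = 1

Row reduce:
R2 → R2 - (1)·R1
REF = 
  [ -4,  -2,   4]
  [  0,   0,   0]
Pivot columns: 1 → 1 pivot.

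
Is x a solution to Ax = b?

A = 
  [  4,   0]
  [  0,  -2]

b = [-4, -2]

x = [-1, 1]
Yes

Ax = [-4, -2] = b ✓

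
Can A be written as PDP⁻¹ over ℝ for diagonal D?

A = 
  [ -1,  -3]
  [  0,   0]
Yes

tr(A) = -1, det(A) = 0
Characteristic polynomial: λ² - tr(A)λ + det(A) = λ² + λ
λ² + λ = λ(λ + 1)
Eigenvalues: 0, -1
λ=-1: alg. mult. = 1, geom. mult. = 2 - rank(A - (-1)I) = 2 - 1 = 1
λ=0: alg. mult. = 1, geom. mult. = 2 - rank(A - (0)I) = 2 - 1 = 1
Sum of geometric multiplicities equals n, so A has n independent eigenvectors.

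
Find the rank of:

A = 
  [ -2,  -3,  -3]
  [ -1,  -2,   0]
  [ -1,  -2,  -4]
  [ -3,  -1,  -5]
rank(A) = 3

Row reduce:
R2 → R2 - (1/2)·R1
R3 → R3 - (1/2)·R1
R4 → R4 - (3/2)·R1
R3 → R3 - (1)·R2
R4 → R4 + (7)·R2
R4 → R4 + (5/2)·R3
REF = 
  [  -2,   -3,   -3]
  [   0, -1/2,  3/2]
  [   0,    0,   -4]
  [   0,    0,    0]
Pivot columns: 1, 2, 3 → 3 pivots.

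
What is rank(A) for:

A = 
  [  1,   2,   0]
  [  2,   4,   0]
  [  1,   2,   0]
Row reduce:
R2 → R2 - (2)·R1
R3 → R3 - (1)·R1
REF = 
  [  1,   2,   0]
  [  0,   0,   0]
  [  0,   0,   0]
Pivot columns: 1 → 1 pivot.

rank(A) = 1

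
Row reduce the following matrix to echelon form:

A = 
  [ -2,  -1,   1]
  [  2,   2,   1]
Row operations:
R2 → R2 + (1)·R1

Resulting echelon form:
REF = 
  [ -2,  -1,   1]
  [  0,   1,   2]

Rank = 2 (number of non-zero pivot rows).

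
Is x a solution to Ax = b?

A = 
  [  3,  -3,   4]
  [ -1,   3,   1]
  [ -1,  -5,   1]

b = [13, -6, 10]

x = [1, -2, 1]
Yes

Ax = [13, -6, 10] = b ✓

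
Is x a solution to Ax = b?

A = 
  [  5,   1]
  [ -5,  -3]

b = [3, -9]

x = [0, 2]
No

Ax = [2, -6] ≠ b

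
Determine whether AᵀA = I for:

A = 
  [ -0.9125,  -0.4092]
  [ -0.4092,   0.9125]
Yes

AᵀA = 
  [  1.0001,   0]
  [  0,   1.0001]
≈ I (equal to I up to the 4-dp rounding of the entries)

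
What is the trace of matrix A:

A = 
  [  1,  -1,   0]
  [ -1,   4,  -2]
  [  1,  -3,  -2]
3

tr(A) = 1 + 4 + -2 = 3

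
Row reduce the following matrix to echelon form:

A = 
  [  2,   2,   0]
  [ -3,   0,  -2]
Row operations:
R2 → R2 + (3/2)·R1

Resulting echelon form:
REF = 
  [  2,   2,   0]
  [  0,   3,  -2]

Rank = 2 (number of non-zero pivot rows).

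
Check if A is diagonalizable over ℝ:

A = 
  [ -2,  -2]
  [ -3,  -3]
Yes

tr(A) = -5, det(A) = 0
Characteristic polynomial: λ² - tr(A)λ + det(A) = λ² + 5λ
λ² + 5λ = λ(λ + 5)
Eigenvalues: 0, -5
λ=-5: alg. mult. = 1, geom. mult. = 2 - rank(A - (-5)I) = 2 - 1 = 1
λ=0: alg. mult. = 1, geom. mult. = 2 - rank(A - (0)I) = 2 - 1 = 1
Sum of geometric multiplicities equals n, so A has n independent eigenvectors.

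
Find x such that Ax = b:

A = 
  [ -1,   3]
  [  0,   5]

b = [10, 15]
Row reduce the augmented matrix [A|b]:
(already in echelon form)
REF = 
  [ -1,   3,  10]
  [  0,   5,  15]

Back-substitution:
x₂ = 15 / 5 = 3
x₁ = (10 - (3)(3)) / (-1) = -1

x = [-1, 3]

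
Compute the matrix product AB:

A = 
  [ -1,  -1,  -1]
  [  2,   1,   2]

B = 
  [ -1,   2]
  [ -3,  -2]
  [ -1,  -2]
A is 2×3 and B is 3×2, so AB is 2×2. Each entry is (row of A)·(column of B):
AB[1,1] = (-1)(-1) + (-1)(-3) + (-1)(-1) = 5
AB[1,2] = (-1)(2) + (-1)(-2) + (-1)(-2) = 2
AB[2,1] = (2)(-1) + (1)(-3) + (2)(-1) = -7
AB[2,2] = (2)(2) + (1)(-2) + (2)(-2) = -2

AB = 
  [  5,   2]
  [ -7,  -2]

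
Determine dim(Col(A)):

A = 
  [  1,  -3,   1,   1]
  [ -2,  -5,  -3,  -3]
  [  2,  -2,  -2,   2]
dim(Col(A)) = 3

Row reduce:
R2 → R2 + (2)·R1
R3 → R3 - (2)·R1
R3 → R3 + (4/11)·R2
REF = 
  [     1,     -3,      1,      1]
  [     0,    -11,     -1,     -1]
  [     0,      0, -48/11,  -4/11]
Pivot columns: 1, 2, 3 → 3 pivots.
dim(Col(A)) = number of pivot columns = 3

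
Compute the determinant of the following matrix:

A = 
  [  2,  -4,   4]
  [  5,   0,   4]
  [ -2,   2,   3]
Cofactor expansion along row 1:
det(A) = (2)·((0)(3) - (4)(2)) - (-4)·((5)(3) - (4)(-2)) + (4)·((5)(2) - (0)(-2))
  = (2)(-8) - (-4)(23) + (4)(10)
  = 116

det(A) = 116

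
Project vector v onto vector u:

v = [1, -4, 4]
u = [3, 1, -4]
proj_u(v) = [-51/26, -17/26, 34/13]

v·u = (1)(3) + (-4)(1) + (4)(-4) = -17
u·u = (3)² + (1)² + (-4)² = 26
proj_u(v) = (v·u / u·u) × u = (-17/26) × u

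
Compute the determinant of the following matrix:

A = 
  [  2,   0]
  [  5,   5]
10

For a 2×2 matrix, det = ad - bc = (2)(5) - (0)(5) = 10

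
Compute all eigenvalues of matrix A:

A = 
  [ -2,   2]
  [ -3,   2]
tr(A) = 0, det(A) = 2
Characteristic polynomial: λ² - tr(A)λ + det(A) = λ² + 2
λ² + 2 = 0  ⇒  λ = (0 ± √((0)² - 4·(2)))/2 = (0 ± √(-8))/2
  = i√2,  -i√2

λ = i√2, -i√2  (≈ 0 + 1.414i, 0 - 1.414i)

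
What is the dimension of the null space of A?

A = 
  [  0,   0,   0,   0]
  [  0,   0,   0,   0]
nullity(A) = 4

Row reduce:
(no row operations needed)
REF = 
  [  0,   0,   0,   0]
  [  0,   0,   0,   0]
Pivot columns: none → 0 pivots.
rank(A) = 0, so nullity(A) = 4 - 0 = 4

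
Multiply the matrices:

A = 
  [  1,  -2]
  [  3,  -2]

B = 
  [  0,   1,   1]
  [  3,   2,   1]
AB = 
  [ -6,  -3,  -1]
  [ -6,  -1,   1]

A is 2×2 and B is 2×3, so AB is 2×3. Each entry is (row of A)·(column of B):
AB[1,1] = (1)(0) + (-2)(3) = -6
AB[1,2] = (1)(1) + (-2)(2) = -3
AB[1,3] = (1)(1) + (-2)(1) = -1
AB[2,1] = (3)(0) + (-2)(3) = -6
AB[2,2] = (3)(1) + (-2)(2) = -1
AB[2,3] = (3)(1) + (-2)(1) = 1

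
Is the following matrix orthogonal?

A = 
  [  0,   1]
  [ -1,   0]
Yes

AᵀA = 
  [  1,   0]
  [  0,   1]
= I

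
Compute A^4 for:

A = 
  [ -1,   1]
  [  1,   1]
A^4 = 
  [  4,   0]
  [  0,   4]

A² = A·A:
A²[1,1] = (-1)(-1) + (1)(1) = 2
A²[1,2] = (-1)(1) + (1)(1) = 0
A²[2,1] = (1)(-1) + (1)(1) = 0
A²[2,2] = (1)(1) + (1)(1) = 2
A² = 
  [  2,   0]
  [  0,   2]

A^3 = A^2·A:
A^3[1,1] = (2)(-1) + (0)(1) = -2
A^3[1,2] = (2)(1) + (0)(1) = 2
A^3[2,1] = (0)(-1) + (2)(1) = 2
A^3[2,2] = (0)(1) + (2)(1) = 2
A^3 = 
  [ -2,   2]
  [  2,   2]

A^4 = A^3·A:
A^4[1,1] = (-2)(-1) + (2)(1) = 4
A^4[1,2] = (-2)(1) + (2)(1) = 0
A^4[2,1] = (2)(-1) + (2)(1) = 0
A^4[2,2] = (2)(1) + (2)(1) = 4
A^4 = 
  [  4,   0]
  [  0,   4]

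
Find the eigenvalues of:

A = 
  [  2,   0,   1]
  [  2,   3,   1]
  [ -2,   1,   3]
λ = 4, 2 + i√2, 2 - i√2  (≈ 4, 2 + 1.414i, 2 - 1.414i)

Characteristic polynomial: det(λI - A) = λ³ - 8λ² + 22λ - 24
Testing integer divisors of the constant term: p(4) = 0, so (λ - 4) is a factor:
p(λ) = (λ - 4)(λ² - 4λ + 6)
λ² - 4λ + 6 = 0  ⇒  λ = (4 ± √((-4)² - 4·(6)))/2 = (4 ± √(-8))/2
  = 2 + i√2,  2 - i√2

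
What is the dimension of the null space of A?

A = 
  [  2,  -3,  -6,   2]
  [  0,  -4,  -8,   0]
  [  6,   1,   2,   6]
nullity(A) = 2

Row reduce:
R3 → R3 - (3)·R1
R3 → R3 + (5/2)·R2
REF = 
  [  2,  -3,  -6,   2]
  [  0,  -4,  -8,   0]
  [  0,   0,   0,   0]
Pivot columns: 1, 2 → 2 pivots.
rank(A) = 2, so nullity(A) = 4 - 2 = 2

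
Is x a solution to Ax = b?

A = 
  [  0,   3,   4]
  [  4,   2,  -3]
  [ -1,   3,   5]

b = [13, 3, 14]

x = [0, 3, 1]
Yes

Ax = [13, 3, 14] = b ✓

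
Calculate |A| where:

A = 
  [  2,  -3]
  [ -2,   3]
0

For a 2×2 matrix, det = ad - bc = (2)(3) - (-3)(-2) = 0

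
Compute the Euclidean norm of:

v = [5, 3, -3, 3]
7.211

||v||₂ = √((5)² + (3)² + (-3)² + (3)²) = √52 = 7.211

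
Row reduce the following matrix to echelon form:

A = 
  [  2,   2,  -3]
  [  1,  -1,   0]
Row operations:
R2 → R2 - (1/2)·R1

Resulting echelon form:
REF = 
  [  2,   2,  -3]
  [  0,  -2, 3/2]

Rank = 2 (number of non-zero pivot rows).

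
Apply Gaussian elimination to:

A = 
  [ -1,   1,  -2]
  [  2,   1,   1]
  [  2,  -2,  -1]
Row operations:
R2 → R2 + (2)·R1
R3 → R3 + (2)·R1

Resulting echelon form:
REF = 
  [ -1,   1,  -2]
  [  0,   3,  -3]
  [  0,   0,  -5]

Rank = 3 (number of non-zero pivot rows).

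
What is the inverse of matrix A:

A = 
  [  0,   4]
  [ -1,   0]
det(A) = (0)(0) - (4)(-1) = 4
For a 2×2 matrix, A⁻¹ = (1/det(A)) · [[d, -b], [-c, a]]
    = (1/4) · [[0, -4], [1, 0]]

A⁻¹ = 
  [  0,  -1]
  [1/4,   0]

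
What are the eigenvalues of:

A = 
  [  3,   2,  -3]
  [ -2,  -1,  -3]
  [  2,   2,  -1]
Characteristic polynomial: det(λI - A) = λ³ - λ² + 11λ - 11
Testing integer divisors of the constant term: p(1) = 0, so (λ - 1) is a factor:
p(λ) = (λ - 1)(λ² + 11)
λ² + 11 = 0  ⇒  λ = (0 ± √((0)² - 4·(11)))/2 = (0 ± √(-44))/2
  = i√11,  -i√11

λ = 1, i√11, -i√11  (≈ 1, 0 + 3.317i, 0 - 3.317i)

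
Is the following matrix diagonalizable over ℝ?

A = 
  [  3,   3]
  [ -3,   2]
No

tr(A) = 5, det(A) = 15
Characteristic polynomial: λ² - tr(A)λ + det(A) = λ² - 5λ + 15
λ² - 5λ + 15 = 0  ⇒  λ = (5 ± √((-5)² - 4·(15)))/2 = (5 ± √(-35))/2
  = (5 + i√35)/2,  (5 - i√35)/2
Eigenvalues: (5 + i√35)/2, (5 - i√35)/2  (≈ 2.5 + 2.958i, 2.5 - 2.958i)
Has complex eigenvalues (not diagonalizable over ℝ).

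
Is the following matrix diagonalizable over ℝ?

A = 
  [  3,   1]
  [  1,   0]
Yes

tr(A) = 3, det(A) = -1
Characteristic polynomial: λ² - tr(A)λ + det(A) = λ² - 3λ - 1
λ² - 3λ - 1 = 0  ⇒  λ = (3 ± √((-3)² - 4·(-1)))/2 = (3 ± √(13))/2
  = (3 + √13)/2,  (3 - √13)/2
Eigenvalues: (3 + √13)/2, (3 - √13)/2  (≈ 3.303, -0.3028)
The two irrational eigenvalues are distinct (simple), so each has alg. mult. = geom. mult. = 1.
Sum of geometric multiplicities equals n, so A has n independent eigenvectors.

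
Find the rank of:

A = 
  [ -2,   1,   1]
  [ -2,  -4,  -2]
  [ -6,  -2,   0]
rank(A) = 2

Row reduce:
R2 → R2 - (1)·R1
R3 → R3 - (3)·R1
R3 → R3 - (1)·R2
REF = 
  [ -2,   1,   1]
  [  0,  -5,  -3]
  [  0,   0,   0]
Pivot columns: 1, 2 → 2 pivots.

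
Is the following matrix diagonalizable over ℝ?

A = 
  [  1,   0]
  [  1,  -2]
Yes

tr(A) = -1, det(A) = -2
Characteristic polynomial: λ² - tr(A)λ + det(A) = λ² + λ - 2
λ² + λ - 2 = (λ + 2)(λ - 1)
Eigenvalues: 1, -2
λ=-2: alg. mult. = 1, geom. mult. = 2 - rank(A - (-2)I) = 2 - 1 = 1
λ=1: alg. mult. = 1, geom. mult. = 2 - rank(A - (1)I) = 2 - 1 = 1
Sum of geometric multiplicities equals n, so A has n independent eigenvectors.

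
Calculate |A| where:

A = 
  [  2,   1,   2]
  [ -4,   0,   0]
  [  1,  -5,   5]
Cofactor expansion along row 1:
det(A) = (2)·((0)(5) - (0)(-5)) - (1)·((-4)(5) - (0)(1)) + (2)·((-4)(-5) - (0)(1))
  = (2)(0) - (1)(-20) + (2)(20)
  = 60

det(A) = 60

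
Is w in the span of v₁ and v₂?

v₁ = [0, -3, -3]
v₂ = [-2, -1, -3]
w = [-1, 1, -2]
No

Form the augmented matrix and row-reduce:
[v₁|v₂|w] = 
  [  0,  -2,  -1]
  [ -3,  -1,   1]
  [ -3,  -3,  -2]
Swap R1 ↔ R2
R3 → R3 - (1)·R1
R3 → R3 - (1)·R2
REF = 
  [ -3,  -1,   1]
  [  0,  -2,  -1]
  [  0,   0,  -2]

Row 3 reads [0 0 | -2], i.e. 0 = -2, so the system is inconsistent and w ∉ span{v₁, v₂}.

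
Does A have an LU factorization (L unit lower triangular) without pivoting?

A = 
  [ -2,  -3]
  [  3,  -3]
Yes.
A[1,1] = -2 ≠ 0, so Gaussian elimination proceeds without a row swap: multiplier ℓ₂₁ = (3)/(-2) = -3/2, and U[2,2] = -3 - (-3/2)(-3) = -15/2.
L = 
  [   1,    0]
  [-3/2,    1]
U = 
  [   -2,    -3]
  [    0, -15/2]
Check row 2 of LU: [(-3/2)(-2), (-3/2)(-3) + (-15/2)] = [3, -3] = row 2 of A ✓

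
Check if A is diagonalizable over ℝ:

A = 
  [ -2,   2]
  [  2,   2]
Yes

tr(A) = 0, det(A) = -8
Characteristic polynomial: λ² - tr(A)λ + det(A) = λ² - 8
λ² - 8 = 0  ⇒  λ = (0 ± √((0)² - 4·(-8)))/2 = (0 ± √(32))/2
  = 2√2,  -2√2
Eigenvalues: 2√2, -2√2  (≈ 2.828, -2.828)
The two irrational eigenvalues are distinct (simple), so each has alg. mult. = geom. mult. = 1.
Sum of geometric multiplicities equals n, so A has n independent eigenvectors.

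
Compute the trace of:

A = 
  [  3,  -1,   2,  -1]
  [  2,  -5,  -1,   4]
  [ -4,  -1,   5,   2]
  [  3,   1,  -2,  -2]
1

tr(A) = 3 + -5 + 5 + -2 = 1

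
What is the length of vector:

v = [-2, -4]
4.472

||v||₂ = √((-2)² + (-4)²) = √20 = 4.472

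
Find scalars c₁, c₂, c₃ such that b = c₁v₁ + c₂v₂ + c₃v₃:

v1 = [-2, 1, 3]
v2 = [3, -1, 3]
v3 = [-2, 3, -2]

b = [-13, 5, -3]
c1 = 2, c2 = -3, c3 = 0

b = 2·v1 + -3·v2 + 0·v3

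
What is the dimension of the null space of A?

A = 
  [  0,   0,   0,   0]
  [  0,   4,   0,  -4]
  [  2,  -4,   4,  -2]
nullity(A) = 2

Row reduce:
Swap R1 ↔ R3
REF = 
  [  2,  -4,   4,  -2]
  [  0,   4,   0,  -4]
  [  0,   0,   0,   0]
Pivot columns: 1, 2 → 2 pivots.
rank(A) = 2, so nullity(A) = 4 - 2 = 2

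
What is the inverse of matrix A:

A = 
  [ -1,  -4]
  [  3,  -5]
det(A) = (-1)(-5) - (-4)(3) = 17
For a 2×2 matrix, A⁻¹ = (1/det(A)) · [[d, -b], [-c, a]]
    = (1/17) · [[-5, 4], [-3, -1]]

A⁻¹ = 
  [-5/17,  4/17]
  [-3/17, -1/17]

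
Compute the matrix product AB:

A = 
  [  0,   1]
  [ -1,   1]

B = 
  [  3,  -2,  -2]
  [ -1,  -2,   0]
A is 2×2 and B is 2×3, so AB is 2×3. Each entry is (row of A)·(column of B):
AB[1,1] = (0)(3) + (1)(-1) = -1
AB[1,2] = (0)(-2) + (1)(-2) = -2
AB[1,3] = (0)(-2) + (1)(0) = 0
AB[2,1] = (-1)(3) + (1)(-1) = -4
AB[2,2] = (-1)(-2) + (1)(-2) = 0
AB[2,3] = (-1)(-2) + (1)(0) = 2

AB = 
  [ -1,  -2,   0]
  [ -4,   0,   2]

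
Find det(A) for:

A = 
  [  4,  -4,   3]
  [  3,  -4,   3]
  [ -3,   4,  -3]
Cofactor expansion along row 1:
det(A) = (4)·((-4)(-3) - (3)(4)) - (-4)·((3)(-3) - (3)(-3)) + (3)·((3)(4) - (-4)(-3))
  = (4)(0) - (-4)(0) + (3)(0)
  = 0

det(A) = 0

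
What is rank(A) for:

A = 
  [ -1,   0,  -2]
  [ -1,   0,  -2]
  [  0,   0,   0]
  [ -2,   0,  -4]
Row reduce:
R2 → R2 - (1)·R1
R4 → R4 - (2)·R1
REF = 
  [ -1,   0,  -2]
  [  0,   0,   0]
  [  0,   0,   0]
  [  0,   0,   0]
Pivot columns: 1 → 1 pivot.

rank(A) = 1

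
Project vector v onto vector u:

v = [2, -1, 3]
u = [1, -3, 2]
proj_u(v) = [11/14, -33/14, 11/7]

v·u = (2)(1) + (-1)(-3) + (3)(2) = 11
u·u = (1)² + (-3)² + (2)² = 14
proj_u(v) = (v·u / u·u) × u = (11/14) × u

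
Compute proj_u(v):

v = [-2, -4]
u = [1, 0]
v·u = (-2)(1) + (-4)(0) = -2
u·u = (1)² + (0)² = 1
proj_u(v) = (v·u / u·u) × u = (-2/1) × u = (-2) × u

proj_u(v) = [-2, 0]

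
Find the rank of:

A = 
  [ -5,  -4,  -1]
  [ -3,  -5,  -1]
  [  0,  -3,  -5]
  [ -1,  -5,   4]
Row reduce:
R2 → R2 - (3/5)·R1
R4 → R4 - (1/5)·R1
R3 → R3 - (15/13)·R2
R4 → R4 - (21/13)·R2
R4 → R4 + (63/59)·R3
REF = 
  [    -5,     -4,     -1]
  [     0,  -13/5,   -2/5]
  [     0,      0, -59/13]
  [     0,      0,      0]
Pivot columns: 1, 2, 3 → 3 pivots.

rank(A) = 3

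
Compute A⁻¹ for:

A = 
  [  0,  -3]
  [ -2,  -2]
det(A) = (0)(-2) - (-3)(-2) = -6
For a 2×2 matrix, A⁻¹ = (1/det(A)) · [[d, -b], [-c, a]]
    = (-1/6) · [[-2, 3], [2, 0]]

A⁻¹ = 
  [ 1/3, -1/2]
  [-1/3,    0]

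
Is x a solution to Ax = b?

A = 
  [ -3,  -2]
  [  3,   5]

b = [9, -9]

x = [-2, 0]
No

Ax = [6, -6] ≠ b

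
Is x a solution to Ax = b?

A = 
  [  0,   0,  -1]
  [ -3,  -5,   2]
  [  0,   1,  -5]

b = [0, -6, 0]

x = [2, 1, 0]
No

Ax = [0, -11, 1] ≠ b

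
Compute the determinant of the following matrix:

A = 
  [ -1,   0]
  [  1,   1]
-1

For a 2×2 matrix, det = ad - bc = (-1)(1) - (0)(1) = -1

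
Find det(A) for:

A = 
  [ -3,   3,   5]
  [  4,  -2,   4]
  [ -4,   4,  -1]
Cofactor expansion along row 1:
det(A) = (-3)·((-2)(-1) - (4)(4)) - (3)·((4)(-1) - (4)(-4)) + (5)·((4)(4) - (-2)(-4))
  = (-3)(-14) - (3)(12) + (5)(8)
  = 46

det(A) = 46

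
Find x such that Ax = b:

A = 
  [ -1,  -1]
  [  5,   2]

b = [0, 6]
x = [2, -2]

Row reduce the augmented matrix [A|b]:
R2 → R2 + (5)·R1
REF = 
  [ -1,  -1,   0]
  [  0,  -3,   6]

Back-substitution:
x₂ = 6 / (-3) = -2
x₁ = (0 - (-1)(-2)) / (-1) = 2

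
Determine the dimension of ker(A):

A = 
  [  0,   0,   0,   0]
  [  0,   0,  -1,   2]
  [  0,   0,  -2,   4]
nullity(A) = 3

Row reduce:
Swap R1 ↔ R2
R3 → R3 - (2)·R1
REF = 
  [  0,   0,  -1,   2]
  [  0,   0,   0,   0]
  [  0,   0,   0,   0]
Pivot columns: 3 → 1 pivot.
rank(A) = 1, so nullity(A) = 4 - 1 = 3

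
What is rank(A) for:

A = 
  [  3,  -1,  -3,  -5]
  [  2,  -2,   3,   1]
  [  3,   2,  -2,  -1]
rank(A) = 3

Row reduce:
R2 → R2 - (2/3)·R1
R3 → R3 - (1)·R1
R3 → R3 + (9/4)·R2
REF = 
  [   3,   -1,   -3,   -5]
  [   0, -4/3,    5, 13/3]
  [   0,    0, 49/4, 55/4]
Pivot columns: 1, 2, 3 → 3 pivots.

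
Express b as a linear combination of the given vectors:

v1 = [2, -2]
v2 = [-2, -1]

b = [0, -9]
c1 = 3, c2 = 3

b = 3·v1 + 3·v2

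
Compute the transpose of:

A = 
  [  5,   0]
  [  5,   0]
Aᵀ = 
  [  5,   5]
  [  0,   0]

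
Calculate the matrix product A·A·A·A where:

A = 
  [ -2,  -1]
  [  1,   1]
A² = A·A:
A²[1,1] = (-2)(-2) + (-1)(1) = 3
A²[1,2] = (-2)(-1) + (-1)(1) = 1
A²[2,1] = (1)(-2) + (1)(1) = -1
A²[2,2] = (1)(-1) + (1)(1) = 0
A² = 
  [  3,   1]
  [ -1,   0]

A^3 = A^2·A:
A^3[1,1] = (3)(-2) + (1)(1) = -5
A^3[1,2] = (3)(-1) + (1)(1) = -2
A^3[2,1] = (-1)(-2) + (0)(1) = 2
A^3[2,2] = (-1)(-1) + (0)(1) = 1
A^3 = 
  [ -5,  -2]
  [  2,   1]

A^4 = A^3·A:
A^4[1,1] = (-5)(-2) + (-2)(1) = 8
A^4[1,2] = (-5)(-1) + (-2)(1) = 3
A^4[2,1] = (2)(-2) + (1)(1) = -3
A^4[2,2] = (2)(-1) + (1)(1) = -1
A^4 = 
  [  8,   3]
  [ -3,  -1]

Therefore
A^4 = 
  [  8,   3]
  [ -3,  -1]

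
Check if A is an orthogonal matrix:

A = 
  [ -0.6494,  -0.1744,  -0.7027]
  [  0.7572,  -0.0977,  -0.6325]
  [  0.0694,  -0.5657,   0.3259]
No

AᵀA = 
  [  0.9999,   0,   0]
  [  0,   0.3600,   0]
  [  0,   0,   1.0001]
≠ I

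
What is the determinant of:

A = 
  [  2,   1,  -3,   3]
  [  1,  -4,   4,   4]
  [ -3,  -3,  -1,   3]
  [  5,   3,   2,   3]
328

Cofactor expansion along row 1: det(A) = a₁₁M₁₁ - a₁₂M₁₂ + a₁₃M₁₃ - a₁₄M₁₄

M₁₁ = det[[-4, 4, 4]; [-3, -1, 3]; [3, 2, 3]]
  = (-4)·((-1)(3) - (3)(2)) - (4)·((-3)(3) - (3)(3)) + (4)·((-3)(2) - (-1)(3))
  = (-4)(-9) - (4)(-18) + (4)(-3)
  = 96
M₁₂ = det[[1, 4, 4]; [-3, -1, 3]; [5, 2, 3]]
  = (1)·((-1)(3) - (3)(2)) - (4)·((-3)(3) - (3)(5)) + (4)·((-3)(2) - (-1)(5))
  = (1)(-9) - (4)(-24) + (4)(-1)
  = 83
M₁₃ = det[[1, -4, 4]; [-3, -3, 3]; [5, 3, 3]]
  = (1)·((-3)(3) - (3)(3)) - (-4)·((-3)(3) - (3)(5)) + (4)·((-3)(3) - (-3)(5))
  = (1)(-18) - (-4)(-24) + (4)(6)
  = -90
M₁₄ = det[[1, -4, 4]; [-3, -3, -1]; [5, 3, 2]]
  = (1)·((-3)(2) - (-1)(3)) - (-4)·((-3)(2) - (-1)(5)) + (4)·((-3)(3) - (-3)(5))
  = (1)(-3) - (-4)(-1) + (4)(6)
  = 17

det(A) = (2)(96) - (1)(83) + (-3)(-90) - (3)(17) = 328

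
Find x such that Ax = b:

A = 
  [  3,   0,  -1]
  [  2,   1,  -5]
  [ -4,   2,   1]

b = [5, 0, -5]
x = [2, 1, 1]

Row reduce the augmented matrix [A|b]:
R2 → R2 - (2/3)·R1
R3 → R3 + (4/3)·R1
R3 → R3 - (2)·R2
REF = 
  [    3,     0,    -1,     5]
  [    0,     1, -13/3, -10/3]
  [    0,     0,  25/3,  25/3]

Back-substitution:
x₃ = (25/3) / (25/3) = 1
x₂ = (-10/3 - (-13/3)(1)) / 1 = 1
x₁ = (5 - (0)(1) - (-1)(1)) / 3 = 2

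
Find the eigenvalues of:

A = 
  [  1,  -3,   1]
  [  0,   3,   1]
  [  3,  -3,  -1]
λ = -2, (5 + i√11)/2, (5 - i√11)/2  (≈ -2, 2.5 + 1.658i, 2.5 - 1.658i)

Characteristic polynomial: det(λI - A) = λ³ - 3λ² - λ + 18
Testing integer divisors of the constant term: p(-2) = 0, so (λ + 2) is a factor:
p(λ) = (λ + 2)(λ² - 5λ + 9)
λ² - 5λ + 9 = 0  ⇒  λ = (5 ± √((-5)² - 4·(9)))/2 = (5 ± √(-11))/2
  = (5 + i√11)/2,  (5 - i√11)/2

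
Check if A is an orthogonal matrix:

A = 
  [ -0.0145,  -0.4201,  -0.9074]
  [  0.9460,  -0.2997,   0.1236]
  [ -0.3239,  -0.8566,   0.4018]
Yes

AᵀA = 
  [  1,   0,  -0.0001]
  [  0,   1.0001,   0]
  [ -0.0001,   0,   1.0001]
≈ I (equal to I up to the 4-dp rounding of the entries)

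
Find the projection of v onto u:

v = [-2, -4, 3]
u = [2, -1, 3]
v·u = (-2)(2) + (-4)(-1) + (3)(3) = 9
u·u = (2)² + (-1)² + (3)² = 14
proj_u(v) = (v·u / u·u) × u = (9/14) × u

proj_u(v) = [9/7, -9/14, 27/14]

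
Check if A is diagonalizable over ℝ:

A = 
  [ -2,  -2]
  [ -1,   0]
Yes

tr(A) = -2, det(A) = -2
Characteristic polynomial: λ² - tr(A)λ + det(A) = λ² + 2λ - 2
λ² + 2λ - 2 = 0  ⇒  λ = (-2 ± √((2)² - 4·(-2)))/2 = (-2 ± √(12))/2
  = -1 + √3,  -1 - √3
Eigenvalues: -1 + √3, -1 - √3  (≈ 0.7321, -2.732)
The two irrational eigenvalues are distinct (simple), so each has alg. mult. = geom. mult. = 1.
Sum of geometric multiplicities equals n, so A has n independent eigenvectors.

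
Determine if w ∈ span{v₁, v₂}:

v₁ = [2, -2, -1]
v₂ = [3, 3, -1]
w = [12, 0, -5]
Yes

Form the augmented matrix and row-reduce:
[v₁|v₂|w] = 
  [  2,   3,  12]
  [ -2,   3,   0]
  [ -1,  -1,  -5]
R2 → R2 + (1)·R1
R3 → R3 + (1/2)·R1
R3 → R3 - (1/12)·R2
REF = 
  [  2,   3,  12]
  [  0,   6,  12]
  [  0,   0,   0]

No row of the form [0 0 | nonzero], so the system is consistent. Back-substitution gives c₁ = 3, c₂ = 2: w = (3)·v₁ + (2)·v₂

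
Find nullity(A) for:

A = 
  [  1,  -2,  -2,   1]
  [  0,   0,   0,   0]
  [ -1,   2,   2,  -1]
nullity(A) = 3

Row reduce:
R3 → R3 + (1)·R1
REF = 
  [  1,  -2,  -2,   1]
  [  0,   0,   0,   0]
  [  0,   0,   0,   0]
Pivot columns: 1 → 1 pivot.
rank(A) = 1, so nullity(A) = 4 - 1 = 3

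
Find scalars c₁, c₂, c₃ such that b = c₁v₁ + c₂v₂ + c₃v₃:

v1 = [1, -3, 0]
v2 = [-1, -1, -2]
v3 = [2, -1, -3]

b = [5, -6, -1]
c1 = 2, c2 = -1, c3 = 1

b = 2·v1 + -1·v2 + 1·v3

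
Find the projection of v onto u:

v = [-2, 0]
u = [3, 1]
v·u = (-2)(3) + (0)(1) = -6
u·u = (3)² + (1)² = 10
proj_u(v) = (v·u / u·u) × u = (-6/10) × u = (-3/5) × u

proj_u(v) = [-9/5, -3/5]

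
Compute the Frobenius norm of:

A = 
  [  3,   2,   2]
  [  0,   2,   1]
||A||_F = 4.69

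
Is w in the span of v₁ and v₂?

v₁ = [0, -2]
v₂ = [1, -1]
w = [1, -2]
Yes

Form the augmented matrix and row-reduce:
[v₁|v₂|w] = 
  [  0,   1,   1]
  [ -2,  -1,  -2]
Swap R1 ↔ R2
REF = 
  [ -2,  -1,  -2]
  [  0,   1,   1]

No row of the form [0 0 | nonzero], so the system is consistent. Back-substitution gives c₁ = 1/2, c₂ = 1: w = (1/2)·v₁ + (1)·v₂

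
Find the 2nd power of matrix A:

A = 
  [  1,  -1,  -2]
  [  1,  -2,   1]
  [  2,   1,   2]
A² = A·A:
A²[1,1] = (1)(1) + (-1)(1) + (-2)(2) = -4
A²[1,2] = (1)(-1) + (-1)(-2) + (-2)(1) = -1
A²[1,3] = (1)(-2) + (-1)(1) + (-2)(2) = -7
A²[2,1] = (1)(1) + (-2)(1) + (1)(2) = 1
A²[2,2] = (1)(-1) + (-2)(-2) + (1)(1) = 4
A²[2,3] = (1)(-2) + (-2)(1) + (1)(2) = -2
A²[3,1] = (2)(1) + (1)(1) + (2)(2) = 7
A²[3,2] = (2)(-1) + (1)(-2) + (2)(1) = -2
A²[3,3] = (2)(-2) + (1)(1) + (2)(2) = 1
A² = 
  [ -4,  -1,  -7]
  [  1,   4,  -2]
  [  7,  -2,   1]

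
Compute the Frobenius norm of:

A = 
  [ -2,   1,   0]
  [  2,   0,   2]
||A||_F = 3.606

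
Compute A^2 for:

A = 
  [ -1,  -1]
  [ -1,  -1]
A² = A·A:
A²[1,1] = (-1)(-1) + (-1)(-1) = 2
A²[1,2] = (-1)(-1) + (-1)(-1) = 2
A²[2,1] = (-1)(-1) + (-1)(-1) = 2
A²[2,2] = (-1)(-1) + (-1)(-1) = 2
A² = 
  [  2,   2]
  [  2,   2]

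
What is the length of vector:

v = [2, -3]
3.606

||v||₂ = √((2)² + (-3)²) = √13 = 3.606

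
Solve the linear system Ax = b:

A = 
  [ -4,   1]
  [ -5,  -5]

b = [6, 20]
Row reduce the augmented matrix [A|b]:
R2 → R2 - (5/4)·R1
REF = 
  [   -4,     1,     6]
  [    0, -25/4,  25/2]

Back-substitution:
x₂ = (25/2) / (-25/4) = -2
x₁ = (6 - (1)(-2)) / (-4) = -2

x = [-2, -2]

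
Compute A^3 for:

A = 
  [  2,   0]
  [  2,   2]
A² = A·A:
A²[1,1] = (2)(2) + (0)(2) = 4
A²[1,2] = (2)(0) + (0)(2) = 0
A²[2,1] = (2)(2) + (2)(2) = 8
A²[2,2] = (2)(0) + (2)(2) = 4
A² = 
  [  4,   0]
  [  8,   4]

A^3 = A^2·A:
A^3[1,1] = (4)(2) + (0)(2) = 8
A^3[1,2] = (4)(0) + (0)(2) = 0
A^3[2,1] = (8)(2) + (4)(2) = 24
A^3[2,2] = (8)(0) + (4)(2) = 8
A^3 = 
  [  8,   0]
  [ 24,   8]

Therefore
A^3 = 
  [  8,   0]
  [ 24,   8]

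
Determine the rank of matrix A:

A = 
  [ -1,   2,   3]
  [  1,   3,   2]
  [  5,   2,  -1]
Row reduce:
R2 → R2 + (1)·R1
R3 → R3 + (5)·R1
R3 → R3 - (12/5)·R2
REF = 
  [ -1,   2,   3]
  [  0,   5,   5]
  [  0,   0,   2]
Pivot columns: 1, 2, 3 → 3 pivots.

rank(A) = 3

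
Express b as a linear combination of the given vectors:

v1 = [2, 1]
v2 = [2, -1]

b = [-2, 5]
c1 = 2, c2 = -3

b = 2·v1 + -3·v2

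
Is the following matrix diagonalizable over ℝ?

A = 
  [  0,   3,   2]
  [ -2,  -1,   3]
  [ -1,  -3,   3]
No

Characteristic polynomial: det(λI - A) = λ³ - 2λ² + 14λ - 19
By the rational root theorem any rational root is an integer dividing 19; none of those is a root, so p(λ) has no rational roots and hence (being an irreducible cubic) no repeated roots.
Discriminant of the cubic: Δ = -10971
Δ < 0 ⇒ one real eigenvalue and a complex-conjugate pair: λ ≈ 0.28 + 3.622i, 0.28 - 3.622i, 1.44
Has complex eigenvalues (not diagonalizable over ℝ).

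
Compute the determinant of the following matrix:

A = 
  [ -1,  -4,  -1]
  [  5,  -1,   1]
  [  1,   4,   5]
Cofactor expansion along row 1:
det(A) = (-1)·((-1)(5) - (1)(4)) - (-4)·((5)(5) - (1)(1)) + (-1)·((5)(4) - (-1)(1))
  = (-1)(-9) - (-4)(24) + (-1)(21)
  = 84

det(A) = 84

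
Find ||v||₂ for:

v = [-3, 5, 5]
7.681

||v||₂ = √((-3)² + (5)² + (5)²) = √59 = 7.681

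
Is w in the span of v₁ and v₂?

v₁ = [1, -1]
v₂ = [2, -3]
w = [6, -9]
Yes

Form the augmented matrix and row-reduce:
[v₁|v₂|w] = 
  [  1,   2,   6]
  [ -1,  -3,  -9]
R2 → R2 + (1)·R1
REF = 
  [  1,   2,   6]
  [  0,  -1,  -3]

No row of the form [0 0 | nonzero], so the system is consistent. Back-substitution gives c₁ = 0, c₂ = 3: w = (0)·v₁ + (3)·v₂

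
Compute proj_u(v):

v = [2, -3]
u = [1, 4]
proj_u(v) = [-10/17, -40/17]

v·u = (2)(1) + (-3)(4) = -10
u·u = (1)² + (4)² = 17
proj_u(v) = (v·u / u·u) × u = (-10/17) × u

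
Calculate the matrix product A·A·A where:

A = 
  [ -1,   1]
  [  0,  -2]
A² = A·A:
A²[1,1] = (-1)(-1) + (1)(0) = 1
A²[1,2] = (-1)(1) + (1)(-2) = -3
A²[2,1] = (0)(-1) + (-2)(0) = 0
A²[2,2] = (0)(1) + (-2)(-2) = 4
A² = 
  [  1,  -3]
  [  0,   4]

A^3 = A^2·A:
A^3[1,1] = (1)(-1) + (-3)(0) = -1
A^3[1,2] = (1)(1) + (-3)(-2) = 7
A^3[2,1] = (0)(-1) + (4)(0) = 0
A^3[2,2] = (0)(1) + (4)(-2) = -8
A^3 = 
  [ -1,   7]
  [  0,  -8]

Therefore
A^3 = 
  [ -1,   7]
  [  0,  -8]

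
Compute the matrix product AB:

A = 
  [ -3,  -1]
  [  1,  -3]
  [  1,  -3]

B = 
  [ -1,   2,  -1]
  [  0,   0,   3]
A is 3×2 and B is 2×3, so AB is 3×3. Each entry is (row of A)·(column of B):
AB[1,1] = (-3)(-1) + (-1)(0) = 3
AB[1,2] = (-3)(2) + (-1)(0) = -6
AB[1,3] = (-3)(-1) + (-1)(3) = 0
AB[2,1] = (1)(-1) + (-3)(0) = -1
AB[2,2] = (1)(2) + (-3)(0) = 2
AB[2,3] = (1)(-1) + (-3)(3) = -10
AB[3,1] = (1)(-1) + (-3)(0) = -1
AB[3,2] = (1)(2) + (-3)(0) = 2
AB[3,3] = (1)(-1) + (-3)(3) = -10

AB = 
  [  3,  -6,   0]
  [ -1,   2, -10]
  [ -1,   2, -10]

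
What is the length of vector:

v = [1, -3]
3.162

||v||₂ = √((1)² + (-3)²) = √10 = 3.162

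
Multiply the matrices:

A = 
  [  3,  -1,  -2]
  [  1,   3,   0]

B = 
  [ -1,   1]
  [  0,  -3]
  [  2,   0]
AB = 
  [ -7,   6]
  [ -1,  -8]

A is 2×3 and B is 3×2, so AB is 2×2. Each entry is (row of A)·(column of B):
AB[1,1] = (3)(-1) + (-1)(0) + (-2)(2) = -7
AB[1,2] = (3)(1) + (-1)(-3) + (-2)(0) = 6
AB[2,1] = (1)(-1) + (3)(0) + (0)(2) = -1
AB[2,2] = (1)(1) + (3)(-3) + (0)(0) = -8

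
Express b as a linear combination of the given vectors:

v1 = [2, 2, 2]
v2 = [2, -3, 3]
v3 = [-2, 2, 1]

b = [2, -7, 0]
c1 = -1, c2 = 1, c3 = -1

b = -1·v1 + 1·v2 + -1·v3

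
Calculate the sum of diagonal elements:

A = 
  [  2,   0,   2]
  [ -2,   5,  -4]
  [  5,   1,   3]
10

tr(A) = 2 + 5 + 3 = 10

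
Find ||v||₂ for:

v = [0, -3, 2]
3.606

||v||₂ = √((0)² + (-3)² + (2)²) = √13 = 3.606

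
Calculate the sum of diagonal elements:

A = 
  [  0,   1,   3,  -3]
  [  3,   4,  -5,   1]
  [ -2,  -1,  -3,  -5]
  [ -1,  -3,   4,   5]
6

tr(A) = 0 + 4 + -3 + 5 = 6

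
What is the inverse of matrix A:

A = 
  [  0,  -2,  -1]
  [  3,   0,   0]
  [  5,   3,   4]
det(A) = (0)·((0)(4) - (0)(3)) - (-2)·((3)(4) - (0)(5)) + (-1)·((3)(3) - (0)(5))
  = (0)(0) - (-2)(12) + (-1)(9)
  = 15
det(A) = 15 ≠ 0, so A is invertible.

Cofactors Cᵢⱼ = (-1)ⁱ⁺ʲ·Mᵢⱼ:
C = 
  [  0, -12,   9]
  [  5,   5, -10]
  [  0,  -3,   6]

adj(A) = Cᵀ:
adj(A) = 
  [  0,   5,   0]
  [-12,   5,  -3]
  [  9, -10,   6]

A⁻¹ = (1/15) · adj(A):
A⁻¹ = 
  [   0,  1/3,    0]
  [-4/5,  1/3, -1/5]
  [ 3/5, -2/3,  2/5]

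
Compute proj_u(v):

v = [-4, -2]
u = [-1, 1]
v·u = (-4)(-1) + (-2)(1) = 2
u·u = (-1)² + (1)² = 2
proj_u(v) = (v·u / u·u) × u = (2/2) × u = (1) × u

proj_u(v) = [-1, 1]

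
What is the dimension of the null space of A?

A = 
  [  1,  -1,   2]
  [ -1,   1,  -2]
nullity(A) = 2

Row reduce:
R2 → R2 + (1)·R1
REF = 
  [  1,  -1,   2]
  [  0,   0,   0]
Pivot columns: 1 → 1 pivot.
rank(A) = 1, so nullity(A) = 3 - 1 = 2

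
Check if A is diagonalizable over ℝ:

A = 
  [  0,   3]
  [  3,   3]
Yes

tr(A) = 3, det(A) = -9
Characteristic polynomial: λ² - tr(A)λ + det(A) = λ² - 3λ - 9
λ² - 3λ - 9 = 0  ⇒  λ = (3 ± √((-3)² - 4·(-9)))/2 = (3 ± √(45))/2
  = (3 + 3√5)/2,  (3 - 3√5)/2
Eigenvalues: (3 + 3√5)/2, (3 - 3√5)/2  (≈ 4.854, -1.854)
The two irrational eigenvalues are distinct (simple), so each has alg. mult. = geom. mult. = 1.
Sum of geometric multiplicities equals n, so A has n independent eigenvectors.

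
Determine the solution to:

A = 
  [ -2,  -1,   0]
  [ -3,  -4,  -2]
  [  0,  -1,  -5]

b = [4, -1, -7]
Row reduce the augmented matrix [A|b]:
R2 → R2 - (3/2)·R1
R3 → R3 - (2/5)·R2
REF = 
  [   -2,    -1,     0,     4]
  [    0,  -5/2,    -2,    -7]
  [    0,     0, -21/5, -21/5]

Back-substitution:
x₃ = (-21/5) / (-21/5) = 1
x₂ = (-7 - (-2)(1)) / (-5/2) = 2
x₁ = (4 - (-1)(2) - (0)(1)) / (-2) = -3

x = [-3, 2, 1]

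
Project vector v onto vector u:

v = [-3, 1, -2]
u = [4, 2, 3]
proj_u(v) = [-64/29, -32/29, -48/29]

v·u = (-3)(4) + (1)(2) + (-2)(3) = -16
u·u = (4)² + (2)² + (3)² = 29
proj_u(v) = (v·u / u·u) × u = (-16/29) × u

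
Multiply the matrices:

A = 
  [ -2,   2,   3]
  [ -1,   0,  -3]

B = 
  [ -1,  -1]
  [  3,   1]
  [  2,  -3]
A is 2×3 and B is 3×2, so AB is 2×2. Each entry is (row of A)·(column of B):
AB[1,1] = (-2)(-1) + (2)(3) + (3)(2) = 14
AB[1,2] = (-2)(-1) + (2)(1) + (3)(-3) = -5
AB[2,1] = (-1)(-1) + (0)(3) + (-3)(2) = -5
AB[2,2] = (-1)(-1) + (0)(1) + (-3)(-3) = 10

AB = 
  [ 14,  -5]
  [ -5,  10]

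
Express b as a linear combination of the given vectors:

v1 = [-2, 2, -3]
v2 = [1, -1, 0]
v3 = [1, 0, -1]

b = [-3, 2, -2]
c1 = 1, c2 = 0, c3 = -1

b = 1·v1 + 0·v2 + -1·v3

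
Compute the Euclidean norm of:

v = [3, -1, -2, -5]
6.245

||v||₂ = √((3)² + (-1)² + (-2)² + (-5)²) = √39 = 6.245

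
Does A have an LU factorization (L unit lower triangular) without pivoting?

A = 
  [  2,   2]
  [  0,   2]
Yes.
A[1,1] = 2 ≠ 0, so Gaussian elimination proceeds without a row swap: multiplier ℓ₂₁ = (0)/(2) = 0, and U[2,2] = 2 - (0)(2) = 2.
L = 
  [  1,   0]
  [  0,   1]
U = 
  [  2,   2]
  [  0,   2]
Check row 2 of LU: [(0)(2), (0)(2) + 2] = [0, 2] = row 2 of A ✓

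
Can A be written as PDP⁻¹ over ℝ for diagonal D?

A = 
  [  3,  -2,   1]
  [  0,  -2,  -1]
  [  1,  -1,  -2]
Yes

Characteristic polynomial: det(λI - A) = λ³ + λ² - 10λ - 13
By the rational root theorem any rational root is an integer dividing 13; none of those is a root, so p(λ) has no rational roots and hence (being an irreducible cubic) no repeated roots.
Discriminant of the cubic: Δ = 1929
Δ > 0 ⇒ three distinct real eigenvalues: λ ≈ -2.902, -1.369, 3.271
Three distinct real eigenvalues, so A has 3 independent eigenvectors.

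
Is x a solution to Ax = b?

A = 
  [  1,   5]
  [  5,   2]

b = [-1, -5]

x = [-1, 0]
Yes

Ax = [-1, -5] = b ✓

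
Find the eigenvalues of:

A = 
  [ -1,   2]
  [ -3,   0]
tr(A) = -1, det(A) = 6
Characteristic polynomial: λ² - tr(A)λ + det(A) = λ² + λ + 6
λ² + λ + 6 = 0  ⇒  λ = (-1 ± √((1)² - 4·(6)))/2 = (-1 ± √(-23))/2
  = (-1 + i√23)/2,  (-1 - i√23)/2

λ = (-1 + i√23)/2, (-1 - i√23)/2  (≈ -0.5 + 2.398i, -0.5 - 2.398i)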